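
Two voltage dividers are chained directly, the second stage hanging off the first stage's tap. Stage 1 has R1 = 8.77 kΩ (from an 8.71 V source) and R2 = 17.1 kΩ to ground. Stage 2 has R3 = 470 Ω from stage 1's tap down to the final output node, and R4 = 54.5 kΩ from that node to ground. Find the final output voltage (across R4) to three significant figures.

V_out ≈ 5.16 V

Stage 2 presents R3+R4 = 54970 Ω as a load on stage 1's tap.
Stage 1's lower leg becomes R2‖(R3+R4) = 13040 Ω, so V_mid = 8.71 × 13040/21810 = 5.208 V.
Stage 2 is itself unloaded: V_out = V_mid × R4/(R3+R4) = 5.208 × 54500/54970 = 5.16 V.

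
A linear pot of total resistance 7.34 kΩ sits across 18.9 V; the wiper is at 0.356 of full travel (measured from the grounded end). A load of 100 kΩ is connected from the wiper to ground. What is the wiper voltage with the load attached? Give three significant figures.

V ≈ 6.62 V

The wiper splits the pot into (1−α)R = 4.727 kΩ above and αR = 2.613 kΩ below.
Lower section ‖ load = 2.546 kΩ.
V_wiper = 18.9 × 2.546/(4.727 + 2.546) = 6.62 V.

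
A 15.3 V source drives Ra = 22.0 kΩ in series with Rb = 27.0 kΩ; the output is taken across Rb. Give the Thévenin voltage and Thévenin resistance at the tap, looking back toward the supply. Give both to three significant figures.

V_th is the open-circuit tap voltage: 15.3 × 27.0/(22.0 + 27.0) = 8.43 V.
With the supply zeroed, Ra and Rb appear in parallel from the tap: R_th = Ra‖Rb = (22.0 × 27.0)/49.00 = 12.1 kΩ.

V_th = 8.43 V, R_th = 12.1 kΩ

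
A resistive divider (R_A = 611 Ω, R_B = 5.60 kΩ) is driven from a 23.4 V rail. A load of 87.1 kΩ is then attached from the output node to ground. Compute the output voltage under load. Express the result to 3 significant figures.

The load sits in parallel with R_B: R_B‖R_L = (5600 × 87100) / (5600 + 87100) = 5262 Ω.
V_out = 23.4 × 5262 / (611 + 5262) = 23.4 × 5262/5873 = 21.0 V.
(Unloaded it would have been 21.1 V.)

V_out ≈ 21.0 V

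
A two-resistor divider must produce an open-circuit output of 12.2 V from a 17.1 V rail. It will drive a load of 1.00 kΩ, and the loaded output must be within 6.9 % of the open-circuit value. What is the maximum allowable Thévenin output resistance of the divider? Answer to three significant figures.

R_th ≤ 74.1 Ω

Loading drop = R_th/(R_th + R_L) ≤ 0.0690, so R_th ≤ R_L · ε/(1−ε) = 1.00 kΩ × 0.0690/0.9310 = 74.1 Ω.
(Any R1, R2 with R2/(R1+R2) = 0.713 and R1‖R2 ≤ 74.1 Ω will meet the spec.)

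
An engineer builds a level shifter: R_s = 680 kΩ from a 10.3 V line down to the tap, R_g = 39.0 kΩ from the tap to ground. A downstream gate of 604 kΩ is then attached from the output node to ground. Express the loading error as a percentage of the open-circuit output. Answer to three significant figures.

5.76 %

The divider's output (Thévenin) resistance is R_s‖R_g = 36.88 kΩ.
Fractional drop under load = R_th/(R_th + R_L) = 36.88 / (36.88 + 604) = 0.05755.
So the output falls by 5.76 %.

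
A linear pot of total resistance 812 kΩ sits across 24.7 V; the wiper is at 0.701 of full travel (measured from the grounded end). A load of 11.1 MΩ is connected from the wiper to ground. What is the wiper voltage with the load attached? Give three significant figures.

V ≈ 17.1 V

The wiper splits the pot into (1−α)R = 242.8 kΩ above and αR = 569.2 kΩ below.
Lower section ‖ load = 541.4 kΩ.
V_wiper = 24.7 × 541.4/(242.8 + 541.4) = 17.1 V.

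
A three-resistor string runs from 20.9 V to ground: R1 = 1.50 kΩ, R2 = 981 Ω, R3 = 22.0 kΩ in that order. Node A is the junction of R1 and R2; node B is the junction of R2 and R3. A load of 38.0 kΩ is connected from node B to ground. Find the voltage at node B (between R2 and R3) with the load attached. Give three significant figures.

V ≈ 17.7 V

At node B, R3 is in parallel with the load: R3‖R_L = 13930 Ω.
Below node A the resistance is R2 + (R3‖R_L) = 14910 Ω, so V_A = 20.9 × 14910/16410 = 18.99 V.
Then V_B = V_A × (R3‖R_L)/(R2 + R3‖R_L) = 18.99 × 13930/14910 = 17.7 V.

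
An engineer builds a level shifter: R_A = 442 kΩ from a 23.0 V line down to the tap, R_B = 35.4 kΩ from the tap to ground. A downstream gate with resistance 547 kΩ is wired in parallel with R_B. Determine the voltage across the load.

V_out ≈ 1.61 V

The load sits in parallel with R_B: R_B‖R_L = (35.4 × 547) / (35.4 + 547) = 33.25 kΩ.
V_out = 23.0 × 33.25 / (442 + 33.25) = 23.0 × 33.25/475.2 = 1.61 V.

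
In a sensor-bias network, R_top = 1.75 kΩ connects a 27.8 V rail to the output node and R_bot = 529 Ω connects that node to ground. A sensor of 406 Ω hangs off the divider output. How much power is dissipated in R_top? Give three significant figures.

P ≈ 345 mW

Total resistance from the source is R_top + (R_bot‖R_L) = 1980 Ω, so I = 27.8/1980 Ω = 14.04 mA.
P = I²·R_top = (14.04 mA)² × 1.75 kΩ = 345 mW.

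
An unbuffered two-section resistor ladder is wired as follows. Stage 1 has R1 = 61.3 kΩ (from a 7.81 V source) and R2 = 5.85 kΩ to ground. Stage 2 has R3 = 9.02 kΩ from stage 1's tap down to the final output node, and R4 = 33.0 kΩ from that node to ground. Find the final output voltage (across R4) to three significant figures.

Stage 2 presents R3+R4 = 42.02 kΩ as a load on stage 1's tap.
Stage 1's lower leg becomes R2‖(R3+R4) = 5.135 kΩ, so V_mid = 7.81 × 5.135/66.44 = 0.6037 V.
Stage 2 is itself unloaded: V_out = V_mid × R4/(R3+R4) = 0.6037 × 33.0/42.02 = 0.474 V.

V_out ≈ 0.474 V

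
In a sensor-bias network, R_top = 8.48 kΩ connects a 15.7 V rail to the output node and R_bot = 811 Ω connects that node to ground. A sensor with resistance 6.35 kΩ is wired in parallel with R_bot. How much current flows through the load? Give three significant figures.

I_L ≈ 0.193 mA

R_bot‖R_L = 719.2 Ω; V_out = 15.7 × 719.2/9199 = 1.227 V.
I_L = V_out / R_L = 1.227 / 6.35 kΩ = 0.193 mA.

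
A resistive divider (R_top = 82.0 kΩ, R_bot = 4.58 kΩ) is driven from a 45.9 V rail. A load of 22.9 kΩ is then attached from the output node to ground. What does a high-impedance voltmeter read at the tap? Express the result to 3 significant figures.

The load sits in parallel with R_bot: R_bot‖R_L = (4.58 × 22.9) / (4.58 + 22.9) = 3.817 kΩ.
V_out = 45.9 × 3.817 / (82.0 + 3.817) = 45.9 × 3.817/85.82 = 2.04 V.

V_out ≈ 2.04 V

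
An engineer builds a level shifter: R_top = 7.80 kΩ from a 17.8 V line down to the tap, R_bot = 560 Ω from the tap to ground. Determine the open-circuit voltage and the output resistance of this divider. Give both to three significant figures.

V_th = 1.19 V, R_th = 522 Ω

V_th is the open-circuit tap voltage: 17.8 × 560/(7800 + 560) = 1.19 V.
With the supply zeroed, R_top and R_bot appear in parallel from the tap: R_th = R_top‖R_bot = (7800 × 560)/8360 = 522 Ω.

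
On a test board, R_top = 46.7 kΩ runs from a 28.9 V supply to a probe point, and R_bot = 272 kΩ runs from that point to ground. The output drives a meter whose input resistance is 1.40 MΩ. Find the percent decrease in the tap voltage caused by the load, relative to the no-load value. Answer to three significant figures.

The divider's output (Thévenin) resistance is R_top‖R_bot = 39.86 kΩ.
Fractional drop under load = R_th/(R_th + R_L) = 39.86 / (39.86 + 1400) = 0.02768.
So the output falls by 2.77 %.

2.77 %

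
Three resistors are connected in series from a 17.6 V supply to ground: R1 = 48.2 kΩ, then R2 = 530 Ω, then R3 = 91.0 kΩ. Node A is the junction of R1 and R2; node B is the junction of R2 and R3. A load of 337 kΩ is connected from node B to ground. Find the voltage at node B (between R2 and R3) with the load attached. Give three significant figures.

At node B, R3 is in parallel with the load: R3‖R_L = 71650 Ω.
Below node A the resistance is R2 + (R3‖R_L) = 72180 Ω, so V_A = 17.6 × 72180/120400 = 10.55 V.
Then V_B = V_A × (R3‖R_L)/(R2 + R3‖R_L) = 10.55 × 71650/72180 = 10.5 V.

V ≈ 10.5 V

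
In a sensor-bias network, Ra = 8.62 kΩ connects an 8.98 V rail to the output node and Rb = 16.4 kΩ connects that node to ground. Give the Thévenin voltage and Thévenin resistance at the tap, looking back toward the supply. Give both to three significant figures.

V_th is the open-circuit tap voltage: 8.98 × 16.4/(8.62 + 16.4) = 5.89 V.
With the supply zeroed, Ra and Rb appear in parallel from the tap: R_th = Ra‖Rb = (8.62 × 16.4)/25.02 = 5.65 kΩ.

V_th = 5.89 V, R_th = 5.65 kΩ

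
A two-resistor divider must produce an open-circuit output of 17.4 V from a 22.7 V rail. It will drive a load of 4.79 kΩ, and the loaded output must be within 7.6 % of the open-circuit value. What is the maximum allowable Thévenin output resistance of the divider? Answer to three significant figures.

R_th ≤ 394 Ω

Loading drop = R_th/(R_th + R_L) ≤ 0.0760, so R_th ≤ R_L · ε/(1−ε) = 4.79 kΩ × 0.0760/0.9240 = 394 Ω.
(Any R1, R2 with R2/(R1+R2) = 0.767 and R1‖R2 ≤ 394 Ω will meet the spec.)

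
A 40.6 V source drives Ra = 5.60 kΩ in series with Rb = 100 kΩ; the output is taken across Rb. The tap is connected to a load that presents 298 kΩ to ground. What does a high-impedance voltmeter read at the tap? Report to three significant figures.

The load sits in parallel with Rb: Rb‖R_L = (100 × 298) / (100 + 298) = 74.87 kΩ.
V_out = 40.6 × 74.87 / (5.60 + 74.87) = 40.6 × 74.87/80.47 = 37.8 V.

V_out ≈ 37.8 V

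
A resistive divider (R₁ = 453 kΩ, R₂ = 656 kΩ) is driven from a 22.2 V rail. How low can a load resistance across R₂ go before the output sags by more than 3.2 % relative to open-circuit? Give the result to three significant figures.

Output resistance R_th = R₁‖R₂ = (453 × 656)/1109 = 268.0 kΩ.
The fractional drop is R_th/(R_th + R_L); requiring this ≤ 0.0320 gives R_L ≥ R_th(1/0.0320 − 1) = 268.0 × 30.25 = 8.11 MΩ.

R_L(min) ≈ 8.11 MΩ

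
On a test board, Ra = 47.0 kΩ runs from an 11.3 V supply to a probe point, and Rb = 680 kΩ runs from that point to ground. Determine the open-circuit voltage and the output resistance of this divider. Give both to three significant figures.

V_th = 10.6 V, R_th = 44.0 kΩ

V_th is the open-circuit tap voltage: 11.3 × 680/(47.0 + 680) = 10.6 V.
With the supply zeroed, Ra and Rb appear in parallel from the tap: R_th = Ra‖Rb = (47.0 × 680)/727.0 = 44.0 kΩ.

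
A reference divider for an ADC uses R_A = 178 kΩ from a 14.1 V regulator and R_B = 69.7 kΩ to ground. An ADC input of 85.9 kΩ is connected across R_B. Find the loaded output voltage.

V_out ≈ 2.51 V

The load sits in parallel with R_B: R_B‖R_L = (69.7 × 85.9) / (69.7 + 85.9) = 38.48 kΩ.
V_out = 14.1 × 38.48 / (178 + 38.48) = 14.1 × 38.48/216.5 = 2.51 V.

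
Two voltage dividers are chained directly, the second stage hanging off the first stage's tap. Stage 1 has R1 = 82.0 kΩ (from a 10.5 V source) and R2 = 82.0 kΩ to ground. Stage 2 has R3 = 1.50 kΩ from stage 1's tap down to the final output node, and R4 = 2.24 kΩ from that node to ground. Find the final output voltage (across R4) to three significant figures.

V_out ≈ 0.263 V

Stage 2 presents R3+R4 = 3.740 kΩ as a load on stage 1's tap.
Stage 1's lower leg becomes R2‖(R3+R4) = 3.577 kΩ, so V_mid = 10.5 × 3.577/85.58 = 0.4389 V.
Stage 2 is itself unloaded: V_out = V_mid × R4/(R3+R4) = 0.4389 × 2.24/3.740 = 0.263 V.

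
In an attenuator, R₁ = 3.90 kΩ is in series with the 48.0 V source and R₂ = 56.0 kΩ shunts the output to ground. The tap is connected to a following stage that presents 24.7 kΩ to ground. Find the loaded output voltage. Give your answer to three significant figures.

V_out ≈ 39.1 V

The load sits in parallel with R₂: R₂‖R_L = (56.0 × 24.7) / (56.0 + 24.7) = 17.14 kΩ.
V_out = 48.0 × 17.14 / (3.90 + 17.14) = 48.0 × 17.14/21.04 = 39.1 V.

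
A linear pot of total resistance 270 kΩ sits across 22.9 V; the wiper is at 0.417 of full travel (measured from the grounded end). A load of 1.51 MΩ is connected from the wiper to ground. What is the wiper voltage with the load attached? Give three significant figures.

V ≈ 9.15 V

The wiper splits the pot into (1−α)R = 157.4 kΩ above and αR = 112.6 kΩ below.
Lower section ‖ load = 104.8 kΩ.
V_wiper = 22.9 × 104.8/(157.4 + 104.8) = 9.15 V.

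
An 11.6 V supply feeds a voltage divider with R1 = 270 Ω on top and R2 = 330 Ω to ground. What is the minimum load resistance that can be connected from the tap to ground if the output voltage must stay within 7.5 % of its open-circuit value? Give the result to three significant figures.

Output resistance R_th = R1‖R2 = (270 × 330)/600.0 = 148.5 Ω.
The fractional drop is R_th/(R_th + R_L); requiring this ≤ 0.0750 gives R_L ≥ R_th(1/0.0750 − 1) = 148.5 × 12.33 = 1.83 kΩ.

R_L(min) ≈ 1.83 kΩ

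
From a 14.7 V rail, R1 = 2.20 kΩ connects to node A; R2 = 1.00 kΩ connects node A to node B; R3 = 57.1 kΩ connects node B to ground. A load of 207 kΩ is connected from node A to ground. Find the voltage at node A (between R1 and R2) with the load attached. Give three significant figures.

V ≈ 14.0 V

Below node A the series string R2+R3 = 58.10 kΩ sits in parallel with the 207 kΩ load: 45.37 kΩ.
V_A = 14.7 × 45.37/(2.20 + 45.37) = 14.0 V.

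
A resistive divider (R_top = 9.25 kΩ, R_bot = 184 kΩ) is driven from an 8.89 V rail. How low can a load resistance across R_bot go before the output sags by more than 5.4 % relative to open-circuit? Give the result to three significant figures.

R_L(min) ≈ 154 kΩ

Output resistance R_th = R_top‖R_bot = (9.25 × 184)/193.2 = 8.807 kΩ.
The fractional drop is R_th/(R_th + R_L); requiring this ≤ 0.0540 gives R_L ≥ R_th(1/0.0540 − 1) = 8.807 × 17.52 = 154 kΩ.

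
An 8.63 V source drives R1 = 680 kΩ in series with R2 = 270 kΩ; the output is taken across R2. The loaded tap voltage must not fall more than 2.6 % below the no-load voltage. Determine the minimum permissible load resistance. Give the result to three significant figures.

R_L(min) ≈ 7.24 MΩ

Output resistance R_th = R1‖R2 = (680 × 270)/950.0 = 193.3 kΩ.
The fractional drop is R_th/(R_th + R_L); requiring this ≤ 0.0260 gives R_L ≥ R_th(1/0.0260 − 1) = 193.3 × 37.46 = 7.24 MΩ.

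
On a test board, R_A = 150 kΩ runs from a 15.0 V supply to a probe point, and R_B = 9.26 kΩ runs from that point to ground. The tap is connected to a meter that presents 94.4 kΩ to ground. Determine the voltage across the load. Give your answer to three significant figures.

The load sits in parallel with R_B: R_B‖R_L = (9.26 × 94.4) / (9.26 + 94.4) = 8.433 kΩ.
V_out = 15.0 × 8.433 / (150 + 8.433) = 15.0 × 8.433/158.4 = 0.798 V.

V_out ≈ 0.798 V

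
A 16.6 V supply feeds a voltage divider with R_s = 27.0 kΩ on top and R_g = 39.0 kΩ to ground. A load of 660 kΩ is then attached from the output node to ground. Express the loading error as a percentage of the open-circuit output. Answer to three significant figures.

The divider's output (Thévenin) resistance is R_s‖R_g = 15.95 kΩ.
Fractional drop under load = R_th/(R_th + R_L) = 15.95 / (15.95 + 660) = 0.02360.
So the output falls by 2.36 %.

2.36 %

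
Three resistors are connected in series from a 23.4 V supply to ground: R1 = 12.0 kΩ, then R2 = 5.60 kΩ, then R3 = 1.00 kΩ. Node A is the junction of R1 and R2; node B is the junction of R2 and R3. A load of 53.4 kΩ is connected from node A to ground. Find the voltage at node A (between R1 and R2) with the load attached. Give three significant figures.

Below node A the series string R2+R3 = 6.600 kΩ sits in parallel with the 53.4 kΩ load: 5.874 kΩ.
V_A = 23.4 × 5.874/(12.0 + 5.874) = 7.69 V.

V ≈ 7.69 V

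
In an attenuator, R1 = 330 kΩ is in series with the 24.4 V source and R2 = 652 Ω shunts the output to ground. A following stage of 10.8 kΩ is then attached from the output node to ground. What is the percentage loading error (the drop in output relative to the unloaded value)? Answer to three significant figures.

The divider's output (Thévenin) resistance is R1‖R2 = 650.7 Ω.
Fractional drop under load = R_th/(R_th + R_L) = 650.7 / (650.7 + 10800) = 0.05683.
So the output falls by 5.68 %.

5.68 %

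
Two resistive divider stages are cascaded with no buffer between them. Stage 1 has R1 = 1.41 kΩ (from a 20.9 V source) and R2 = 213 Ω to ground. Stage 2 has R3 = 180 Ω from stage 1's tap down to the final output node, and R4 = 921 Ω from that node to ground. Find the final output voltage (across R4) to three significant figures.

Stage 2 presents R3+R4 = 1101 Ω as a load on stage 1's tap.
Stage 1's lower leg becomes R2‖(R3+R4) = 178.5 Ω, so V_mid = 20.9 × 178.5/1588 = 2.348 V.
Stage 2 is itself unloaded: V_out = V_mid × R4/(R3+R4) = 2.348 × 921/1101 = 1.96 V.

V_out ≈ 1.96 V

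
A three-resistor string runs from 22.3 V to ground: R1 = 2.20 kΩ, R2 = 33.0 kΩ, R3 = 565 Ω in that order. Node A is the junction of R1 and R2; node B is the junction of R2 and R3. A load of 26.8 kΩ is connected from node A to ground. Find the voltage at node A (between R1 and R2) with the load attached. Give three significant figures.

V ≈ 19.4 V

Below node A the series string R2+R3 = 33560 Ω sits in parallel with the 26800 Ω load: 14900 Ω.
V_A = 22.3 × 14900/(2200 + 14900) = 19.4 V.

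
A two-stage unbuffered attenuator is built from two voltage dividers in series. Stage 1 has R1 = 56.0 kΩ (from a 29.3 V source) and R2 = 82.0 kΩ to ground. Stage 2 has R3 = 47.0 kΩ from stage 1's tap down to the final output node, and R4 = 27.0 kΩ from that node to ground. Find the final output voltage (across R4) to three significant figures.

Stage 2 presents R3+R4 = 74.00 kΩ as a load on stage 1's tap.
Stage 1's lower leg becomes R2‖(R3+R4) = 38.90 kΩ, so V_mid = 29.3 × 38.90/94.90 = 12.01 V.
Stage 2 is itself unloaded: V_out = V_mid × R4/(R3+R4) = 12.01 × 27.0/74.00 = 4.38 V.

V_out ≈ 4.38 V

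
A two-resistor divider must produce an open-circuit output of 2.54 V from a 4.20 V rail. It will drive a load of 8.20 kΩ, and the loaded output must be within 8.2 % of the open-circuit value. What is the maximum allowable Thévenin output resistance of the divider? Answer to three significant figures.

R_th ≤ 732 Ω

Loading drop = R_th/(R_th + R_L) ≤ 0.0820, so R_th ≤ R_L · ε/(1−ε) = 8.20 kΩ × 0.0820/0.9180 = 732 Ω.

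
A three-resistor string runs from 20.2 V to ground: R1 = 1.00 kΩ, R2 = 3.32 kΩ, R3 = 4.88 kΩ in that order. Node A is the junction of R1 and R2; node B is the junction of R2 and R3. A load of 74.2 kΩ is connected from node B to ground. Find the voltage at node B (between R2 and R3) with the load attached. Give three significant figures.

V ≈ 10.4 V

At node B, R3 is in parallel with the load: R3‖R_L = 4.579 kΩ.
Below node A the resistance is R2 + (R3‖R_L) = 7.899 kΩ, so V_A = 20.2 × 7.899/8.899 = 17.93 V.
Then V_B = V_A × (R3‖R_L)/(R2 + R3‖R_L) = 17.93 × 4.579/7.899 = 10.4 V.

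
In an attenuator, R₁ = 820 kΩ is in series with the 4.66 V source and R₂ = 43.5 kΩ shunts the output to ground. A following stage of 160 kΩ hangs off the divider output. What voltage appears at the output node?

The load sits in parallel with R₂: R₂‖R_L = (43.5 × 160) / (43.5 + 160) = 34.20 kΩ.
V_out = 4.66 × 34.20 / (820 + 34.20) = 4.66 × 34.20/854.2 = 0.187 V.

V_out ≈ 0.187 V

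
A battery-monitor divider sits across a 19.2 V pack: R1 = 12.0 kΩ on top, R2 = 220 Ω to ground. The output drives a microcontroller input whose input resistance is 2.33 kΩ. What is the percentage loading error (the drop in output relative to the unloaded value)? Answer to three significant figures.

8.49 %

The divider's output (Thévenin) resistance is R1‖R2 = 216.0 Ω.
Fractional drop under load = R_th/(R_th + R_L) = 216.0 / (216.0 + 2330) = 0.08485.
So the output falls by 8.49 %.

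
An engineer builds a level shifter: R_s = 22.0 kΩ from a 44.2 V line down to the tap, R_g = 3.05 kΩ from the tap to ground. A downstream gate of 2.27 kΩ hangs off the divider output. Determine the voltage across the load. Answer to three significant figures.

V_out ≈ 2.47 V

The load sits in parallel with R_g: R_g‖R_L = (3.05 × 2.27) / (3.05 + 2.27) = 1.301 kΩ.
V_out = 44.2 × 1.301 / (22.0 + 1.301) = 44.2 × 1.301/23.30 = 2.47 V.
(Unloaded it would have been 5.38 V.)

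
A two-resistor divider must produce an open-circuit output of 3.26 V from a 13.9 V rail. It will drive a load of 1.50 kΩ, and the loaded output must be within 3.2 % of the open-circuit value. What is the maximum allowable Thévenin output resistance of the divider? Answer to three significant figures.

Loading drop = R_th/(R_th + R_L) ≤ 0.0320, so R_th ≤ R_L · ε/(1−ε) = 1.50 kΩ × 0.0320/0.9680 = 49.6 Ω.
(Any R1, R2 with R2/(R1+R2) = 0.235 and R1‖R2 ≤ 49.6 Ω will meet the spec.)

R_th ≤ 49.6 Ω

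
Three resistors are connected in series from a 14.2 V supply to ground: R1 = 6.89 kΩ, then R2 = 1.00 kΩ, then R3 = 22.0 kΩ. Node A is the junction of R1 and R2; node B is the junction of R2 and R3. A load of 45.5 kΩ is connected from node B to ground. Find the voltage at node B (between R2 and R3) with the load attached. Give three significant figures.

At node B, R3 is in parallel with the load: R3‖R_L = 14.83 kΩ.
Below node A the resistance is R2 + (R3‖R_L) = 15.83 kΩ, so V_A = 14.2 × 15.83/22.72 = 9.894 V.
Then V_B = V_A × (R3‖R_L)/(R2 + R3‖R_L) = 9.894 × 14.83/15.83 = 9.27 V.

V ≈ 9.27 V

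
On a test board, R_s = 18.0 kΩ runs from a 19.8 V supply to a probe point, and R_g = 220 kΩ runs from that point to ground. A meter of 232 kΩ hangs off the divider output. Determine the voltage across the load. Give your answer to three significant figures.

The load sits in parallel with R_g: R_g‖R_L = (220 × 232) / (220 + 232) = 112.9 kΩ.
V_out = 19.8 × 112.9 / (18.0 + 112.9) = 19.8 × 112.9/130.9 = 17.1 V.
(Unloaded it would have been 18.3 V.)

V_out ≈ 17.1 V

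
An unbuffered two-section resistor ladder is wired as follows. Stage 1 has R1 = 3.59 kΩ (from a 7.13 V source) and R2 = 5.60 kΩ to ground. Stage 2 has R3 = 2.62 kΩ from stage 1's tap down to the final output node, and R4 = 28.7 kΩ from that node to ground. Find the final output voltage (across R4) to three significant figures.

V_out ≈ 3.72 V

Stage 2 presents R3+R4 = 31.32 kΩ as a load on stage 1's tap.
Stage 1's lower leg becomes R2‖(R3+R4) = 4.751 kΩ, so V_mid = 7.13 × 4.751/8.341 = 4.061 V.
Stage 2 is itself unloaded: V_out = V_mid × R4/(R3+R4) = 4.061 × 28.7/31.32 = 3.72 V.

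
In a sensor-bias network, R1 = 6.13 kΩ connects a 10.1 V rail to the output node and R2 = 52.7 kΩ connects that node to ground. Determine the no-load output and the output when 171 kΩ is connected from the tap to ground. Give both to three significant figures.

Open-circuit: V = 10.1 × 52.7/(6.13 + 52.7) = 9.05 V.
With the load, R2 becomes R2‖R_L = 40.28 kΩ, so V = 10.1 × 40.28/46.41 = 8.77 V.

Unloaded: 9.05 V; loaded: 8.77 V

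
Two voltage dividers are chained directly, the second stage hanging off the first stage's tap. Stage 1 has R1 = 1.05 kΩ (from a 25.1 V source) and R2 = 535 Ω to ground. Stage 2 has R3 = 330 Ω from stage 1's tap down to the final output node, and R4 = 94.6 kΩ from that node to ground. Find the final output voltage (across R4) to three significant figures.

Stage 2 presents R3+R4 = 94930 Ω as a load on stage 1's tap.
Stage 1's lower leg becomes R2‖(R3+R4) = 532.0 Ω, so V_mid = 25.1 × 532.0/1582 = 8.441 V.
Stage 2 is itself unloaded: V_out = V_mid × R4/(R3+R4) = 8.441 × 94600/94930 = 8.41 V.

V_out ≈ 8.41 V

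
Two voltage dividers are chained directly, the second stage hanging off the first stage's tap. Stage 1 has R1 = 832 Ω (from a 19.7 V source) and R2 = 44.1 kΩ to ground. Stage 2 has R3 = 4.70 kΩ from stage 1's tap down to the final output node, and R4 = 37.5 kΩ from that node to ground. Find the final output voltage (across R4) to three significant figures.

Stage 2 presents R3+R4 = 42200 Ω as a load on stage 1's tap.
Stage 1's lower leg becomes R2‖(R3+R4) = 21560 Ω, so V_mid = 19.7 × 21560/22400 = 18.97 V.
Stage 2 is itself unloaded: V_out = V_mid × R4/(R3+R4) = 18.97 × 37500/42200 = 16.9 V.

V_out ≈ 16.9 V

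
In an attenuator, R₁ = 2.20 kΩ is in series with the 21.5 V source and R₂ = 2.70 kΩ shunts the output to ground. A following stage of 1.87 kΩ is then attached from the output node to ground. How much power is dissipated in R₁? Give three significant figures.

Total resistance from the source is R₁ + (R₂‖R_L) = 3.305 kΩ, so I = 21.5/3.305 kΩ = 6.506 mA.
P = I²·R₁ = (6.506 mA)² × 2.20 kΩ = 93.1 mW.

P ≈ 93.1 mW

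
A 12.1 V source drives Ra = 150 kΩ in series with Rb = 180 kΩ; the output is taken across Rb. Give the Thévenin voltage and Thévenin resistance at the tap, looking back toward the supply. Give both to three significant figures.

V_th = 6.60 V, R_th = 81.8 kΩ

V_th is the open-circuit tap voltage: 12.1 × 180/(150 + 180) = 6.60 V.
With the supply zeroed, Ra and Rb appear in parallel from the tap: R_th = Ra‖Rb = (150 × 180)/330.0 = 81.8 kΩ.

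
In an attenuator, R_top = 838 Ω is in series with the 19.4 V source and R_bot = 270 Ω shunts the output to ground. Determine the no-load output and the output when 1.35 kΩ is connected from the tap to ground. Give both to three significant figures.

Unloaded: 4.73 V; loaded: 4.11 V

Open-circuit: V = 19.4 × 270/(838 + 270) = 4.73 V.
With the load, R_bot becomes R_bot‖R_L = 225.0 Ω, so V = 19.4 × 225.0/1063 = 4.11 V.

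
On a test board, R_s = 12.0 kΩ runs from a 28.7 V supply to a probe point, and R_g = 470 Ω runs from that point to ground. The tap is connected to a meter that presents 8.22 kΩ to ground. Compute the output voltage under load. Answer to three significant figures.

V_out ≈ 1.03 V

The load sits in parallel with R_g: R_g‖R_L = (470 × 8220) / (470 + 8220) = 444.6 Ω.
V_out = 28.7 × 444.6 / (12000 + 444.6) = 28.7 × 444.6/12440 = 1.03 V.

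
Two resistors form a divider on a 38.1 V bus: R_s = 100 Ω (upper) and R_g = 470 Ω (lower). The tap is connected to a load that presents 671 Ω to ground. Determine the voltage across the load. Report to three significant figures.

V_out ≈ 28.0 V

The load sits in parallel with R_g: R_g‖R_L = (470 × 671) / (470 + 671) = 276.4 Ω.
V_out = 38.1 × 276.4 / (100 + 276.4) = 38.1 × 276.4/376.4 = 28.0 V.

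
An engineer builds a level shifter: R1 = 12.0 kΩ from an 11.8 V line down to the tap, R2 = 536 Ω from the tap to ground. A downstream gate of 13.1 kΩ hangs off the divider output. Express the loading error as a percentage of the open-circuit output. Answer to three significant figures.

3.77 %

The divider's output (Thévenin) resistance is R1‖R2 = 513.1 Ω.
Fractional drop under load = R_th/(R_th + R_L) = 513.1 / (513.1 + 13100) = 0.03769.
So the output falls by 3.77 %.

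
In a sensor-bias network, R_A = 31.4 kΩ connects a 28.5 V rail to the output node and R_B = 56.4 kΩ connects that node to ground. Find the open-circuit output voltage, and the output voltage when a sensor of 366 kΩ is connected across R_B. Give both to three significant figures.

Unloaded: 18.3 V; loaded: 17.4 V

Open-circuit: V = 28.5 × 56.4/(31.4 + 56.4) = 18.3 V.
With the load, R_B becomes R_B‖R_L = 48.87 kΩ, so V = 28.5 × 48.87/80.27 = 17.4 V.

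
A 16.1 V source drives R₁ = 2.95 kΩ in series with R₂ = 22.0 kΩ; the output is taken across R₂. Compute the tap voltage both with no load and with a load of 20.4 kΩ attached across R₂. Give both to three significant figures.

Unloaded: 14.2 V; loaded: 12.6 V

Open-circuit: V = 16.1 × 22.0/(2.95 + 22.0) = 14.2 V.
With the load, R₂ becomes R₂‖R_L = 10.58 kΩ, so V = 16.1 × 10.58/13.53 = 12.6 V.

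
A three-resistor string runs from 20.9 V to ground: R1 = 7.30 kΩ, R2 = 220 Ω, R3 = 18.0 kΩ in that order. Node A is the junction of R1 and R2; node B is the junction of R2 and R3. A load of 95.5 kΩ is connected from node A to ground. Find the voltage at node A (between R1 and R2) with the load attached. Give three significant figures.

Below node A the series string R2+R3 = 18220 Ω sits in parallel with the 95500 Ω load: 15300 Ω.
V_A = 20.9 × 15300/(7300 + 15300) = 14.1 V.

V ≈ 14.1 V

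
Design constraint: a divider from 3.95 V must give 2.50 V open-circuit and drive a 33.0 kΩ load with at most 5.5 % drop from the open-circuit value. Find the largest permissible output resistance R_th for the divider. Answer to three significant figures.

R_th ≤ 1.92 kΩ

Loading drop = R_th/(R_th + R_L) ≤ 0.0550, so R_th ≤ R_L · ε/(1−ε) = 33.0 kΩ × 0.0550/0.9450 = 1.92 kΩ.
(Any R1, R2 with R2/(R1+R2) = 0.633 and R1‖R2 ≤ 1.92 kΩ will meet the spec.)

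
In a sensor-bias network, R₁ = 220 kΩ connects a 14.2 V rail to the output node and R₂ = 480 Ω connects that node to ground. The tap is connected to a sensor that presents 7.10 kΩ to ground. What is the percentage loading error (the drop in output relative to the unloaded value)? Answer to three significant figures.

The divider's output (Thévenin) resistance is R₁‖R₂ = 479.0 Ω.
Fractional drop under load = R_th/(R_th + R_L) = 479.0 / (479.0 + 7100) = 0.06320.
So the output falls by 6.32 %.

6.32 %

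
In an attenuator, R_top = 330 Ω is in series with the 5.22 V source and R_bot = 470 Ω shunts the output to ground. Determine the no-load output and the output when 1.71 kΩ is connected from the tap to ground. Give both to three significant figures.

Unloaded: 3.07 V; loaded: 2.75 V

Open-circuit: V = 5.22 × 470/(330 + 470) = 3.07 V.
With the load, R_bot becomes R_bot‖R_L = 368.7 Ω, so V = 5.22 × 368.7/698.7 = 2.75 V.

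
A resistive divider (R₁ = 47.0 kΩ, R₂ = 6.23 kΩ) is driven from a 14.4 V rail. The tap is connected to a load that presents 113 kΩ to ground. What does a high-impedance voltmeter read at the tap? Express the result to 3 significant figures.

The load sits in parallel with R₂: R₂‖R_L = (6.23 × 113) / (6.23 + 113) = 5.904 kΩ.
V_out = 14.4 × 5.904 / (47.0 + 5.904) = 14.4 × 5.904/52.90 = 1.61 V.
(Unloaded it would have been 1.69 V.)

V_out ≈ 1.61 V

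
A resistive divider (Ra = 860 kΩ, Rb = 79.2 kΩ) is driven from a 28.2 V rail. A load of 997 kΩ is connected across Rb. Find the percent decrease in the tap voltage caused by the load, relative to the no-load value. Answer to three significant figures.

6.78 %

The divider's output (Thévenin) resistance is Ra‖Rb = 72.52 kΩ.
Fractional drop under load = R_th/(R_th + R_L) = 72.52 / (72.52 + 997) = 0.06781.
So the output falls by 6.78 %.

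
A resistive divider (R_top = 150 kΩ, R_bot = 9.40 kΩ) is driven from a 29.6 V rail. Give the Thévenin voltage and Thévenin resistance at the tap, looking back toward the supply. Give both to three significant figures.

V_th is the open-circuit tap voltage: 29.6 × 9.40/(150 + 9.40) = 1.75 V.
With the supply zeroed, R_top and R_bot appear in parallel from the tap: R_th = R_top‖R_bot = (150 × 9.40)/159.4 = 8.85 kΩ.

V_th = 1.75 V, R_th = 8.85 kΩ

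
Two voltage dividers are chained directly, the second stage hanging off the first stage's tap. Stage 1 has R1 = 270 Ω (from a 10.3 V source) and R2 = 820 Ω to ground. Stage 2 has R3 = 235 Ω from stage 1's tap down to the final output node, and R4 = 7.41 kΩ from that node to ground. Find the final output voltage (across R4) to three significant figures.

Stage 2 presents R3+R4 = 7645 Ω as a load on stage 1's tap.
Stage 1's lower leg becomes R2‖(R3+R4) = 740.6 Ω, so V_mid = 10.3 × 740.6/1011 = 7.548 V.
Stage 2 is itself unloaded: V_out = V_mid × R4/(R3+R4) = 7.548 × 7410/7645 = 7.32 V.

V_out ≈ 7.32 V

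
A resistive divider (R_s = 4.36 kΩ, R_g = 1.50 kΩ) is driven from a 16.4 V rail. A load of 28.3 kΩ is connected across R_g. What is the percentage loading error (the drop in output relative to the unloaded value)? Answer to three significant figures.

The divider's output (Thévenin) resistance is R_s‖R_g = 1.116 kΩ.
Fractional drop under load = R_th/(R_th + R_L) = 1.116 / (1.116 + 28.3) = 0.03794.
So the output falls by 3.79 %.

3.79 %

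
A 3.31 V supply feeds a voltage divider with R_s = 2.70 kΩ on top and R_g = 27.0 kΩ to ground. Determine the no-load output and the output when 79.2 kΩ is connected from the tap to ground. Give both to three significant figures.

Open-circuit: V = 3.31 × 27.0/(2.70 + 27.0) = 3.01 V.
With the load, R_g becomes R_g‖R_L = 20.14 kΩ, so V = 3.31 × 20.14/22.84 = 2.92 V.

Unloaded: 3.01 V; loaded: 2.92 V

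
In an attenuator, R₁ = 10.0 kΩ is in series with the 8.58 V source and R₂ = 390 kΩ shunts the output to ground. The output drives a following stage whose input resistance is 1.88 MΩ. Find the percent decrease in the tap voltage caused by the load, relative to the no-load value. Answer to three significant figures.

0.516 %

The divider's output (Thévenin) resistance is R₁‖R₂ = 9.750 kΩ.
Fractional drop under load = R_th/(R_th + R_L) = 9.750 / (9.750 + 1880) = 0.005159.
So the output falls by 0.516 %.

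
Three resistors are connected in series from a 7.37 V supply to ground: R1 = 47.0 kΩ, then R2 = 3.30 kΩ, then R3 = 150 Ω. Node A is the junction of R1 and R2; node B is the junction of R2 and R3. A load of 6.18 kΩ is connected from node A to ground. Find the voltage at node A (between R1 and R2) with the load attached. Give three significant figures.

Below node A the series string R2+R3 = 3450 Ω sits in parallel with the 6180 Ω load: 2214 Ω.
V_A = 7.37 × 2214/(47000 + 2214) = 0.332 V.

V ≈ 0.332 V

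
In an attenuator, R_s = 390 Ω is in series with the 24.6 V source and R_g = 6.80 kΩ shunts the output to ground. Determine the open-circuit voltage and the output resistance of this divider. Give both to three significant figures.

V_th = 23.3 V, R_th = 369 Ω

V_th is the open-circuit tap voltage: 24.6 × 6800/(390 + 6800) = 23.3 V.
With the supply zeroed, R_s and R_g appear in parallel from the tap: R_th = R_s‖R_g = (390 × 6800)/7190 = 369 Ω.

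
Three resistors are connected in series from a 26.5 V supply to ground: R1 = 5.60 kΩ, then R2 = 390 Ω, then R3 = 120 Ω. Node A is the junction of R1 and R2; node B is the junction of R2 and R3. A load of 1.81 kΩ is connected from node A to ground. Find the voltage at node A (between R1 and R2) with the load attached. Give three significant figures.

Below node A the series string R2+R3 = 510.0 Ω sits in parallel with the 1810 Ω load: 397.9 Ω.
V_A = 26.5 × 397.9/(5600 + 397.9) = 1.76 V.

V ≈ 1.76 V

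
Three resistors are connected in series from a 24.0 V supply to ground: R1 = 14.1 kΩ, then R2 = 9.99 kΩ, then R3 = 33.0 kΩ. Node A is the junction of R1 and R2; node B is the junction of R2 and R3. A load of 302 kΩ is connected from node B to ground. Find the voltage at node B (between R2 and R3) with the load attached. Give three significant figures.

V ≈ 13.3 V

At node B, R3 is in parallel with the load: R3‖R_L = 29.75 kΩ.
Below node A the resistance is R2 + (R3‖R_L) = 39.74 kΩ, so V_A = 24.0 × 39.74/53.84 = 17.71 V.
Then V_B = V_A × (R3‖R_L)/(R2 + R3‖R_L) = 17.71 × 29.75/39.74 = 13.3 V.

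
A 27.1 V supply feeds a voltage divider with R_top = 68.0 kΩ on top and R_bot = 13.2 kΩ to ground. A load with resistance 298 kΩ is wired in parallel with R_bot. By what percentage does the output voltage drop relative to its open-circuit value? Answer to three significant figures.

The divider's output (Thévenin) resistance is R_top‖R_bot = 11.05 kΩ.
Fractional drop under load = R_th/(R_th + R_L) = 11.05 / (11.05 + 298) = 0.03577.
So the output falls by 3.58 %.

3.58 %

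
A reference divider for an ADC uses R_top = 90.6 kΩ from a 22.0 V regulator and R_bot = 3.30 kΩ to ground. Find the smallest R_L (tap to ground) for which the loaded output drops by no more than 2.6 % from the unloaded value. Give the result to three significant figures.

Output resistance R_th = R_top‖R_bot = (90.6 × 3.30)/93.90 = 3.184 kΩ.
The fractional drop is R_th/(R_th + R_L); requiring this ≤ 0.0260 gives R_L ≥ R_th(1/0.0260 − 1) = 3.184 × 37.46 = 119 kΩ.

R_L(min) ≈ 119 kΩ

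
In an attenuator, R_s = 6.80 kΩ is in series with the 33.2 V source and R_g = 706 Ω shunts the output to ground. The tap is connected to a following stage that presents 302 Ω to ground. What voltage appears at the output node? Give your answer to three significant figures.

The load sits in parallel with R_g: R_g‖R_L = (706 × 302) / (706 + 302) = 211.5 Ω.
V_out = 33.2 × 211.5 / (6800 + 211.5) = 33.2 × 211.5/7012 = 1.00 V.

V_out ≈ 1.00 V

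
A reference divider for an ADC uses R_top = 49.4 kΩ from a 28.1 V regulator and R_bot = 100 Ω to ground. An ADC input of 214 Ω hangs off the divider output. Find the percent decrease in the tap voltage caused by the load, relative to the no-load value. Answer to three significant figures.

31.8 %

The divider's output (Thévenin) resistance is R_top‖R_bot = 99.80 Ω.
Fractional drop under load = R_th/(R_th + R_L) = 99.80 / (99.80 + 214) = 0.3180.
So the output falls by 31.8 %.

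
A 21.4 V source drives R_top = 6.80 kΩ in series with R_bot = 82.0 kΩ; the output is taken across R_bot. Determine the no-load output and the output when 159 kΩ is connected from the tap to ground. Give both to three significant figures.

Unloaded: 19.8 V; loaded: 19.0 V

Open-circuit: V = 21.4 × 82.0/(6.80 + 82.0) = 19.8 V.
With the load, R_bot becomes R_bot‖R_L = 54.10 kΩ, so V = 21.4 × 54.10/60.90 = 19.0 V.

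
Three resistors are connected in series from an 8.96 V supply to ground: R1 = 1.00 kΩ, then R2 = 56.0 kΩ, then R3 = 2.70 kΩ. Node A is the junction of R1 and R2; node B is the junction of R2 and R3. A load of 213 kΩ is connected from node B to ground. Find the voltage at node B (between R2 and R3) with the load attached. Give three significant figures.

V ≈ 0.400 V

At node B, R3 is in parallel with the load: R3‖R_L = 2.666 kΩ.
Below node A the resistance is R2 + (R3‖R_L) = 58.67 kΩ, so V_A = 8.96 × 58.67/59.67 = 8.810 V.
Then V_B = V_A × (R3‖R_L)/(R2 + R3‖R_L) = 8.810 × 2.666/58.67 = 0.400 V.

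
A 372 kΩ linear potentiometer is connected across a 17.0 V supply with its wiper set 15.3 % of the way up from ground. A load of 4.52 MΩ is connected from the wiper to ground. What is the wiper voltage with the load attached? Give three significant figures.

V ≈ 2.57 V

The wiper splits the pot into (1−α)R = 315.1 kΩ above and αR = 56.92 kΩ below.
Lower section ‖ load = 56.21 kΩ.
V_wiper = 17.0 × 56.21/(315.1 + 56.21) = 2.57 V.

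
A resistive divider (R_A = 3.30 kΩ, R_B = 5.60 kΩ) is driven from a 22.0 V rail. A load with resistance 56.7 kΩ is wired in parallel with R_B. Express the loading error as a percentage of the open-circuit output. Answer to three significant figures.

The divider's output (Thévenin) resistance is R_A‖R_B = 2.076 kΩ.
Fractional drop under load = R_th/(R_th + R_L) = 2.076 / (2.076 + 56.7) = 0.03533.
So the output falls by 3.53 %.

3.53 %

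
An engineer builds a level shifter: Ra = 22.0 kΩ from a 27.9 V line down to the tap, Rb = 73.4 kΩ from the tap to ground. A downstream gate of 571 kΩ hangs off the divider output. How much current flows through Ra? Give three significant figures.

I ≈ 0.321 mA

Rb‖R_L = 65.04 kΩ, so the source sees Ra + Rb‖R_L = 87.04 kΩ.
I = 27.9 V / 87.04 kΩ = 0.321 mA.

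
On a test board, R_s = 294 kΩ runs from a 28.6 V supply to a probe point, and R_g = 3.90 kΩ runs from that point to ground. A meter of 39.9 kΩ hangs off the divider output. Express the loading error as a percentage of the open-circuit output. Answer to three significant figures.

8.80 %

Unloaded V = 28.6 × 3.90/297.9 = 0.37442 V.
Loaded: R_g‖R_L = 3.553 kΩ, giving V = 28.6 × 3.553/297.6 = 0.34148 V.
Drop = (0.37442 − 0.34148) / 0.37442 = 8.80 %.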